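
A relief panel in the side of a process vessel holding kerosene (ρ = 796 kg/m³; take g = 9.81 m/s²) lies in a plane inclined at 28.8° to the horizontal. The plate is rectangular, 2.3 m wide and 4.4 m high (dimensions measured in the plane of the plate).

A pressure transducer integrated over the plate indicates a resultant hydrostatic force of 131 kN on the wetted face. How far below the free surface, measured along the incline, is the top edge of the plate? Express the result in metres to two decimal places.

y_top ≈ 1.24 m

γ = ρg = 796 × 9.81 / 1000 = 7.80876 kN/m³.
A = 2.3 × 4.4 = 10.12 m².
From F = γ·h_c·A, the centroid depth is h_c = 131/(7.80876 × 10.12) = 1.65771 m.
Let θ = 28.8° be the plate's angle to the horizontal; measure y along the incline from where the plane meets the free surface. Vertical depth h = y·sinθ with sinθ = 0.481754.
Along the incline, y_c = h_c/sinθ = 1.65771/0.481754 = 3.44099 m.
The centroid lies 4.4/2 = 2.2 m below the top edge, so the top edge sits at y_top = 3.44099 − 2.2 = 1.24099 m along the incline.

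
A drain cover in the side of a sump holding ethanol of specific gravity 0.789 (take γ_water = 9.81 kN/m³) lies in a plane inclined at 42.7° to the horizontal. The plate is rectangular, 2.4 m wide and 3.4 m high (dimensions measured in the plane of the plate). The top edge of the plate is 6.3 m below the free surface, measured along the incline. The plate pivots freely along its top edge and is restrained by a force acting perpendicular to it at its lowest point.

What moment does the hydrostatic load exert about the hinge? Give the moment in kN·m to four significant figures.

γ = 0.789 × 9.81 = 7.74009 kN/m³.
Let θ = 42.7° be the plate's angle to the horizontal; measure y along the incline from where the plane meets the free surface. Vertical depth h = y·sinθ with sinθ = 0.678160.
The centroid lies 3.4/2 = 1.7 m below the top edge, so y_c = 6.3 + 1.7 = 8 m and h_c = 8 × 0.678160 = 5.42528 m.
A = 2.4 × 3.4 = 8.16 m².
Resultant F = γ·h_c·A = 7.74009 × 5.42528 × 8.16 = 342.656 kN.
I_c = b·h³/12 = 2.4 × 3.4³/12 = 7.8608 m⁴.
Centre of pressure: y_p = y_c + I_c/(y_c·A) = 8 + 7.8608/(8 × 8.16) = 8 + 0.120417 = 8.12042 m along the plane.
The resultant acts 1.7 + 0.120417 = 1.82042 m (along the plate) below the hinge at the top edge, so the moment about the hinge is M = F × 1.82042 = 342.656 × 1.82042 = 623.778 kN·m.

M ≈ 623.8 kN·m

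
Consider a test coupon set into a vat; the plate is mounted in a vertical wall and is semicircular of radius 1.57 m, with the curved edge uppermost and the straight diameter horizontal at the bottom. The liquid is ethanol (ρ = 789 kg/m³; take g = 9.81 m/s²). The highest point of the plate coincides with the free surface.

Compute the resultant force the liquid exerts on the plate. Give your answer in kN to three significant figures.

γ = ρg = 789 × 9.81 / 1000 = 7.74009 kN/m³.
The centroid lies 4r/(3π) = 0.666329 m above the diameter, so r − 4r/(3π) = 1.57 − 0.666329 = 0.903671 m below the topmost point, so the centroid depth is h_c = 0.903671 m.
A = πr²/2 = π × 1.57²/2 = 3.87186 m².
Resultant F = γ·h_c·A = 7.74009 × 0.903671 × 3.87186 = 27.0817 kN.

F ≈ 27.1 kN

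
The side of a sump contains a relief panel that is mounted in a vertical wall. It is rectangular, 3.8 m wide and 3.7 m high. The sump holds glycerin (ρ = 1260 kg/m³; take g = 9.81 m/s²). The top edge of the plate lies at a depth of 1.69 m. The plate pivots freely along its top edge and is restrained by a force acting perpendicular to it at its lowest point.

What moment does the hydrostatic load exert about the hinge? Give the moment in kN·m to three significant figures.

γ = ρg = 1260 × 9.81 / 1000 = 12.3606 kN/m³.
The centroid lies 3.7/2 = 1.85 m below the top edge, so the centroid depth is h_c = 1.69 + 1.85 = 3.54 m.
A = 3.8 × 3.7 = 14.06 m².
Resultant F = γ·h_c·A = 12.3606 × 3.54 × 14.06 = 615.217 kN.
I_c = b·h³/12 = 3.8 × 3.7³/12 = 16.0401 m⁴.
Centre of pressure: y_p = y_c + I_c/(y_c·A) = 3.54 + 16.0401/(3.54 × 14.06) = 3.54 + 0.322269 = 3.86227 m along the plane.
The resultant acts 1.85 + 0.322269 = 2.17227 m (along the plate) below the hinge at the top edge, so the moment about the hinge is M = F × 2.17227 = 615.217 × 2.17227 = 1336.42 kN·m.

M ≈ 1340 kN·m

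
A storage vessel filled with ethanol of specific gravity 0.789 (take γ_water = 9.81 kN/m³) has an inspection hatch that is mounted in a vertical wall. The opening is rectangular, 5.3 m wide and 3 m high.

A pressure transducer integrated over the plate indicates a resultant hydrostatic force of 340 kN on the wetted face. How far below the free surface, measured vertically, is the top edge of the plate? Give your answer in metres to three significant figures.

γ = 0.789 × 9.81 = 7.74009 kN/m³.
A = 5.3 × 3 = 15.9 m².
From F = γ·h_c·A, the centroid depth is h_c = 340/(7.74009 × 15.9) = 2.76271 m.
The centroid lies 3/2 = 1.5 m below the top edge, so the top edge sits at h_top = 2.76271 − 1.5 = 1.26271 m below the surface.

d_top ≈ 1.26 m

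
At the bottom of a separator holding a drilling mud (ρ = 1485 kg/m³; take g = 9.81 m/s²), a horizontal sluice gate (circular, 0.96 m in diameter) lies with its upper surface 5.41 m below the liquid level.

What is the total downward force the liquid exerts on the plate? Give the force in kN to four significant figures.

γ = ρg = 1485 × 9.81 / 1000 = 14.56785 kN/m³.
The plate is horizontal, so pressure is uniform at p = γ·h = 14.56785 × 5.41 = 78.8121 kN/m².
A = π(0.48)² = 0.723823 m².
F = p·A = 78.8121 × 0.723823 = 57.046 kN.

F ≈ 57.05 kN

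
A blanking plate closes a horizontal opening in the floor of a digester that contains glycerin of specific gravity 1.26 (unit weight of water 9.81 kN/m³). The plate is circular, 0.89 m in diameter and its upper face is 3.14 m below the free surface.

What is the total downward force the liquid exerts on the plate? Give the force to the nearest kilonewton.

γ = 1.26 × 9.81 = 12.3606 kN/m³.
The plate is horizontal, so pressure is uniform at p = γ·h = 12.3606 × 3.14 = 38.8123 kN/m².
A = π(0.445)² = 0.622114 m².
F = p·A = 38.8123 × 0.622114 = 24.1457 kN.

F ≈ 24 kN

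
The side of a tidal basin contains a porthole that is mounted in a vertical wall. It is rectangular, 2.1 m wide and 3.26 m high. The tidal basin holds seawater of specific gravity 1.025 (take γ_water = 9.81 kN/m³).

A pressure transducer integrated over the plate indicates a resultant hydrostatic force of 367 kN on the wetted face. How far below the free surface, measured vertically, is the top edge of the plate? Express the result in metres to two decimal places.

d_top ≈ 3.70 m

γ = 1.025 × 9.81 = 10.05525 kN/m³.
A = 2.1 × 3.26 = 6.846 m².
From F = γ·h_c·A, the centroid depth is h_c = 367/(10.05525 × 6.846) = 5.33134 m.
The centroid lies 3.26/2 = 1.63 m below the top edge, so the top edge sits at h_top = 5.33134 − 1.63 = 3.70134 m below the surface.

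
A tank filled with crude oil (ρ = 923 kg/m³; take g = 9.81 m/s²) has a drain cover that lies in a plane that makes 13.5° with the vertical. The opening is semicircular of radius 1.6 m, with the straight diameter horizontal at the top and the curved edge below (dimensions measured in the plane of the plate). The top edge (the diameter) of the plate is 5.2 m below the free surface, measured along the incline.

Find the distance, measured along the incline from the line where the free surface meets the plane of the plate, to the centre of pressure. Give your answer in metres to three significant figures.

γ = ρg = 923 × 9.81 / 1000 = 9.05463 kN/m³.
The plate makes 13.5° with the vertical, i.e. θ = 90° − 13.5° = 76.5° to the horizontal. Measuring y along the incline from the free-surface line, vertical depth h = y·sinθ with sinθ = 0.972370.
The centroid of a semicircle lies 4r/(3π) = 0.679061 m from the diameter, here below the top edge, so y_c = 5.2 + 0.679061 = 5.87906 m and h_c = 5.87906 × 0.972370 = 5.71662 m.
A = πr²/2 = π × 1.6²/2 = 4.02124 m².
Resultant F = γ·h_c·A = 9.05463 × 5.71662 × 4.02124 = 208.147 kN.
I_c = (π/8 − 8/(9π))·r⁴ = 0.109757 × 1.6⁴ = 0.719303 m⁴.
Centre of pressure: y_p = y_c + I_c/(y_c·A) = 5.87906 + 0.719303/(5.87906 × 4.02124) = 5.87906 + 0.0304259 = 5.90949 m along the plane.

y_p = 5.91 m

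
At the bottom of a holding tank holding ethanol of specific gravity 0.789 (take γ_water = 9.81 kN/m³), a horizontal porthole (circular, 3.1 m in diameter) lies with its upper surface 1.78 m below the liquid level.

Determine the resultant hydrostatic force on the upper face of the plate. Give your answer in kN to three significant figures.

γ = 0.789 × 9.81 = 7.74009 kN/m³.
The plate is horizontal, so pressure is uniform at p = γ·h = 7.74009 × 1.78 = 13.7774 kN/m².
A = π(1.55)² = 7.54768 m².
F = p·A = 13.7774 × 7.54768 = 103.987 kN.

F ≈ 104 kN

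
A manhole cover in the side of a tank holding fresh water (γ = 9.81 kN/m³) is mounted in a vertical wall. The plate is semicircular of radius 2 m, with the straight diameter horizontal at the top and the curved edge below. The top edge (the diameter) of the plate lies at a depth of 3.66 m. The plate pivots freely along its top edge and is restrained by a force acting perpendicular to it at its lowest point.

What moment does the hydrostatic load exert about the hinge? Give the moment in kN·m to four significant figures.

M ≈ 253.1 kN·m

γ = 9.81 kN/m³.
The centroid of a semicircle lies 4r/(3π) = 0.848826 m from the diameter, here below the top edge, so the centroid depth is h_c = 3.66 + 0.848826 = 4.50883 m.
A = πr²/2 = π × 2²/2 = 6.28319 m².
Resultant F = γ·h_c·A = 9.81 × 4.50883 × 6.28319 = 277.916 kN.
I_c = (π/8 − 8/(9π))·r⁴ = 0.109757 × 2⁴ = 1.75611 m⁴.
Centre of pressure: y_p = y_c + I_c/(y_c·A) = 4.50883 + 1.75611/(4.50883 × 6.28319) = 4.50883 + 0.061988 = 4.57082 m along the plane.
The resultant acts 0.848826 + 0.061988 = 0.910814 m (along the plate) below the hinge at the top edge, so the moment about the hinge is M = F × 0.910814 = 277.916 × 0.910814 = 253.13 kN·m.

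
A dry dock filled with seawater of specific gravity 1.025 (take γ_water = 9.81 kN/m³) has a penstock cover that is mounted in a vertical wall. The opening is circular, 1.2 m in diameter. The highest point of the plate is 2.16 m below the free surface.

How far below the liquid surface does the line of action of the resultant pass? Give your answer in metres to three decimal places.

h_p = 2.793 m

γ = 1.025 × 9.81 = 10.05525 kN/m³.
The centroid is at the centre, 0.6 m below the top of the plate, so the centroid depth is h_c = 2.16 + 0.6 = 2.76 m.
A = π(0.6)² = 1.13097 m².
Resultant F = γ·h_c·A = 10.05525 × 2.76 × 1.13097 = 31.3872 kN.
I_c = πr⁴/4 = π × 0.6⁴/4 = 0.101788 m⁴.
Centre of pressure: y_p = y_c + I_c/(y_c·A) = 2.76 + 0.101788/(2.76 × 1.13097) = 2.76 + 0.0326089 = 2.79261 m along the plane.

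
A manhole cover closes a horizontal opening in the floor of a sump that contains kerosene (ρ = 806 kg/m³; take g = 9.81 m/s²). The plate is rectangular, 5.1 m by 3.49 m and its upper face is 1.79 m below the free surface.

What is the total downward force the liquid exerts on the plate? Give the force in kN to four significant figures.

F ≈ 251.9 kN

γ = ρg = 806 × 9.81 / 1000 = 7.90686 kN/m³.
The plate is horizontal, so pressure is uniform at p = γ·h = 7.90686 × 1.79 = 14.1533 kN/m².
A = 5.1 × 3.49 = 17.799 m².
F = p·A = 14.1533 × 17.799 = 251.915 kN.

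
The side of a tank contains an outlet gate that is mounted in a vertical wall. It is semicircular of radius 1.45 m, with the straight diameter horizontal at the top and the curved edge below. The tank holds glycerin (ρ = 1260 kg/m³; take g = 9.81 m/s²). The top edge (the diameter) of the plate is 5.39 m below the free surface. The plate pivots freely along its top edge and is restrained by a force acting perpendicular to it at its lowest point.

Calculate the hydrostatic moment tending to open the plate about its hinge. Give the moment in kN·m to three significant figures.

γ = ρg = 1260 × 9.81 / 1000 = 12.3606 kN/m³.
The centroid of a semicircle lies 4r/(3π) = 0.615399 m from the diameter, here below the top edge, so the centroid depth is h_c = 5.39 + 0.615399 = 6.0054 m.
A = πr²/2 = π × 1.45²/2 = 3.3026 m².
Resultant F = γ·h_c·A = 12.3606 × 6.0054 × 3.3026 = 245.153 kN.
I_c = (π/8 − 8/(9π))·r⁴ = 0.109757 × 1.45⁴ = 0.485182 m⁴.
Centre of pressure: y_p = y_c + I_c/(y_c·A) = 6.0054 + 0.485182/(6.0054 × 3.3026) = 6.0054 + 0.0244628 = 6.02986 m along the plane.
The resultant acts 0.615399 + 0.0244628 = 0.639862 m (along the plate) below the hinge at the top edge, so the moment about the hinge is M = F × 0.639862 = 245.153 × 0.639862 = 156.864 kN·m.

M ≈ 157 kN·m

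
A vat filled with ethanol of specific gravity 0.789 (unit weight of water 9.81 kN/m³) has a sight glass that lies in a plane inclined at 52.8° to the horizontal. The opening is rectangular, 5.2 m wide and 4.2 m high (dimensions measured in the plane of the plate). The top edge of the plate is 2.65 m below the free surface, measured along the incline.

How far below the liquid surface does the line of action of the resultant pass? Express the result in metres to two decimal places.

γ = 0.789 × 9.81 = 7.74009 kN/m³.
Let θ = 52.8° be the plate's angle to the horizontal; measure y along the incline from where the plane meets the free surface. Vertical depth h = y·sinθ with sinθ = 0.796530.
The centroid lies 4.2/2 = 2.1 m below the top edge, so y_c = 2.65 + 2.1 = 4.75 m and h_c = 4.75 × 0.796530 = 3.78352 m.
A = 5.2 × 4.2 = 21.84 m².
Resultant F = γ·h_c·A = 7.74009 × 3.78352 × 21.84 = 639.58 kN.
I_c = b·h³/12 = 5.2 × 4.2³/12 = 32.1048 m⁴.
Centre of pressure: y_p = y_c + I_c/(y_c·A) = 4.75 + 32.1048/(4.75 × 21.84) = 4.75 + 0.309474 = 5.05947 m along the plane.
Vertically, h_p = y_p·sinθ = 5.05947 × 0.796530 = 4.03002 m.

h_p = 4.03 m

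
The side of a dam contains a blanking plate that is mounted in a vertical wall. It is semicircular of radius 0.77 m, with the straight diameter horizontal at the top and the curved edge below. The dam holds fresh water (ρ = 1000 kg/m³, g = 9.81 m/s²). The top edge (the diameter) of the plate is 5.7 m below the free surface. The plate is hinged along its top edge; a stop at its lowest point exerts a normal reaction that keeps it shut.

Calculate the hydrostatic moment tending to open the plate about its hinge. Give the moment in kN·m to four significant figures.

M ≈ 18.37 kN·m

γ = ρg = 1000 × 9.81 = 9810 N/m³ = 9.81 kN/m³.
The centroid of a semicircle lies 4r/(3π) = 0.326798 m from the diameter, here below the top edge, so the centroid depth is h_c = 5.7 + 0.326798 = 6.0268 m.
A = πr²/2 = π × 0.77²/2 = 0.931325 m².
Resultant F = γ·h_c·A = 9.81 × 6.0268 × 0.931325 = 55.0626 kN.
I_c = (π/8 − 8/(9π))·r⁴ = 0.109757 × 0.77⁴ = 0.0385829 m⁴.
Centre of pressure: y_p = y_c + I_c/(y_c·A) = 6.0268 + 0.0385829/(6.0268 × 0.931325) = 6.0268 + 0.00687396 = 6.03367 m along the plane.
The resultant acts 0.326798 + 0.00687396 = 0.333672 m (along the plate) below the hinge at the top edge, so the moment about the hinge is M = F × 0.333672 = 55.0626 × 0.333672 = 18.3728 kN·m.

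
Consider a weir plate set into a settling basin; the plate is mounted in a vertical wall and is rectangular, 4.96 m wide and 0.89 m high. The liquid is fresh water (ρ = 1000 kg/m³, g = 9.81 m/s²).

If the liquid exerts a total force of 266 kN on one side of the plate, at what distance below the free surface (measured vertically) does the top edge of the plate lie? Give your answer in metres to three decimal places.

d_top ≈ 5.697 m

γ = ρg = 1000 × 9.81 = 9810 N/m³ = 9.81 kN/m³.
A = 4.96 × 0.89 = 4.4144 m².
From F = γ·h_c·A, the centroid depth is h_c = 266/(9.81 × 4.4144) = 6.14244 m.
The centroid lies 0.89/2 = 0.445 m below the top edge, so the top edge sits at h_top = 6.14244 − 0.445 = 5.69744 m below the surface.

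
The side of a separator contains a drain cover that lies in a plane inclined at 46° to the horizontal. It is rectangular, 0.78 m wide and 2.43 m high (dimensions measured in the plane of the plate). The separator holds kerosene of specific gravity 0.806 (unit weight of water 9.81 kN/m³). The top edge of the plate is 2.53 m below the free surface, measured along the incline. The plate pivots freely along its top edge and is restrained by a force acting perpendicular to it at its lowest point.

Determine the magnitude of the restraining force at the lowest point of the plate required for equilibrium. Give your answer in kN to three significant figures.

P ≈ 22.4 kN

γ = 0.806 × 9.81 = 7.90686 kN/m³.
Let θ = 46° be the plate's angle to the horizontal; measure y along the incline from where the plane meets the free surface. Vertical depth h = y·sinθ with sinθ = 0.719340.
The centroid lies 2.43/2 = 1.215 m below the top edge, so y_c = 2.53 + 1.215 = 3.745 m and h_c = 3.745 × 0.719340 = 2.69393 m.
A = 0.78 × 2.43 = 1.8954 m².
Resultant F = γ·h_c·A = 7.90686 × 2.69393 × 1.8954 = 40.373 kN.
I_c = b·h³/12 = 0.78 × 2.43³/12 = 0.932679 m⁴.
Centre of pressure: y_p = y_c + I_c/(y_c·A) = 3.745 + 0.932679/(3.745 × 1.8954) = 3.745 + 0.131395 = 3.8764 m along the plane.
The resultant acts 1.215 + 0.131395 = 1.3464 m (along the plate) below the hinge at the top edge, so the moment about the hinge is M = F × 1.3464 = 40.373 × 1.3464 = 54.3582 kN·m.
A normal force at the bottom, 2.43 m from the hinge, must supply this moment: P = 54.3582/2.43 = 22.3696 kN.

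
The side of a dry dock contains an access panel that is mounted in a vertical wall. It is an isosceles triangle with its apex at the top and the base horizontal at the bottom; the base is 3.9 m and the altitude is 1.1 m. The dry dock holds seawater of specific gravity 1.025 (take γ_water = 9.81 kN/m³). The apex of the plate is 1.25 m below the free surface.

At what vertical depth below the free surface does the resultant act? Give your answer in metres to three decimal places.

h_p = 2.017 m

γ = 1.025 × 9.81 = 10.05525 kN/m³.
With the apex up, the centroid sits 2h/3 = 2 × 1.1/3 = 0.733333 m below the apex, so the centroid depth is h_c = 1.25 + 0.733333 = 1.98333 m.
A = ½ × 3.9 × 1.1 = 2.145 m².
Resultant F = γ·h_c·A = 10.05525 × 1.98333 × 2.145 = 42.7775 kN.
I_c = b·h³/36 = 3.9 × 1.1³/36 = 0.144192 m⁴.
Centre of pressure: y_p = y_c + I_c/(y_c·A) = 1.98333 + 0.144192/(1.98333 × 2.145) = 1.98333 + 0.0338937 = 2.01722 m along the plane.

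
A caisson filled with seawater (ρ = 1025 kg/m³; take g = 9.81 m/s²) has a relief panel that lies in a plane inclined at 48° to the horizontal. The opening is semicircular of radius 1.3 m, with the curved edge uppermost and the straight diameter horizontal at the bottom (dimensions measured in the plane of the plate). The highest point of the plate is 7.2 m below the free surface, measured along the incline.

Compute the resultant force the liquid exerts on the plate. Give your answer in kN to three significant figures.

γ = ρg = 1025 × 9.81 / 1000 = 10.05525 kN/m³.
Let θ = 48° be the plate's angle to the horizontal; measure y along the incline from where the plane meets the free surface. Vertical depth h = y·sinθ with sinθ = 0.743145.
The centroid lies 4r/(3π) = 0.551737 m above the diameter, so r − 4r/(3π) = 1.3 − 0.551737 = 0.748263 m below the topmost point, so y_c = 7.2 + 0.748263 = 7.94826 m and h_c = 7.94826 × 0.743145 = 5.90671 m.
A = πr²/2 = π × 1.3²/2 = 2.65465 m².
Resultant F = γ·h_c·A = 10.05525 × 5.90671 × 2.65465 = 157.669 kN.

F ≈ 158 kN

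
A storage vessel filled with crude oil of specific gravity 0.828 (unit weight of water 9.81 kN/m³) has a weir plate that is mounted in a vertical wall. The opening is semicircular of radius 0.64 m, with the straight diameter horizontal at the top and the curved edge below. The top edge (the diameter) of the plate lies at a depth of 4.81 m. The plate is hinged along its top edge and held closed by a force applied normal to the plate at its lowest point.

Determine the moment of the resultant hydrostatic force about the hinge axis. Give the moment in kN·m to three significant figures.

M ≈ 7.36 kN·m

γ = 0.828 × 9.81 = 8.12268 kN/m³.
The centroid of a semicircle lies 4r/(3π) = 0.271624 m from the diameter, here below the top edge, so the centroid depth is h_c = 4.81 + 0.271624 = 5.08162 m.
A = πr²/2 = π × 0.64²/2 = 0.643398 m².
Resultant F = γ·h_c·A = 8.12268 × 5.08162 × 0.643398 = 26.5571 kN.
I_c = (π/8 − 8/(9π))·r⁴ = 0.109757 × 0.64⁴ = 0.0184142 m⁴.
Centre of pressure: y_p = y_c + I_c/(y_c·A) = 5.08162 + 0.0184142/(5.08162 × 0.643398) = 5.08162 + 0.00563211 = 5.08725 m along the plane.
The resultant acts 0.271624 + 0.00563211 = 0.277256 m (along the plate) below the hinge at the top edge, so the moment about the hinge is M = F × 0.277256 = 26.5571 × 0.277256 = 7.36312 kN·m.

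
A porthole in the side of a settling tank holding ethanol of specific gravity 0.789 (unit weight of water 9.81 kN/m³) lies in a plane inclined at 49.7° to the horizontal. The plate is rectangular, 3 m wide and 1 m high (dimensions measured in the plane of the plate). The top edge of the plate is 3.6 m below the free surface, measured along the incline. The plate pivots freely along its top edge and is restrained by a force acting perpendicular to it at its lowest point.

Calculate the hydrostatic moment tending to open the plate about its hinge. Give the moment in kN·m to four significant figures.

γ = 0.789 × 9.81 = 7.74009 kN/m³.
Let θ = 49.7° be the plate's angle to the horizontal; measure y along the incline from where the plane meets the free surface. Vertical depth h = y·sinθ with sinθ = 0.762668.
The centroid lies 1/2 = 0.5 m below the top edge, so y_c = 3.6 + 0.5 = 4.1 m and h_c = 4.1 × 0.762668 = 3.12694 m.
A = 3 × 1 = 3 m².
Resultant F = γ·h_c·A = 7.74009 × 3.12694 × 3 = 72.6084 kN.
I_c = b·h³/12 = 3 × 1³/12 = 0.25 m⁴.
Centre of pressure: y_p = y_c + I_c/(y_c·A) = 4.1 + 0.25/(4.1 × 3) = 4.1 + 0.0203252 = 4.12033 m along the plane.
The resultant acts 0.5 + 0.0203252 = 0.520325 m (along the plate) below the hinge at the top edge, so the moment about the hinge is M = F × 0.520325 = 72.6084 × 0.520325 = 37.78 kN·m.

M ≈ 37.78 kN·m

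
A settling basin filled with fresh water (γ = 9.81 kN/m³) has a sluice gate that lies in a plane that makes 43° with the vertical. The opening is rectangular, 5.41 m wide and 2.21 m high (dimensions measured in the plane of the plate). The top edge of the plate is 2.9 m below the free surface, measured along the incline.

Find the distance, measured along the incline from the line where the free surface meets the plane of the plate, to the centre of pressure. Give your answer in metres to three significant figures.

y_p = 4.11 m

γ = 9.81 kN/m³.
The plate makes 43° with the vertical, i.e. θ = 90° − 43° = 47° to the horizontal. Measuring y along the incline from the free-surface line, vertical depth h = y·sinθ with sinθ = 0.731354.
The centroid lies 2.21/2 = 1.105 m below the top edge, so y_c = 2.9 + 1.105 = 4.005 m and h_c = 4.005 × 0.731354 = 2.92907 m.
A = 5.41 × 2.21 = 11.9561 m².
Resultant F = γ·h_c·A = 9.81 × 2.92907 × 11.9561 = 343.549 kN.
I_c = b·h³/12 = 5.41 × 2.21³/12 = 4.86623 m⁴.
Centre of pressure: y_p = y_c + I_c/(y_c·A) = 4.005 + 4.86623/(4.005 × 11.9561) = 4.005 + 0.101625 = 4.10663 m along the plane.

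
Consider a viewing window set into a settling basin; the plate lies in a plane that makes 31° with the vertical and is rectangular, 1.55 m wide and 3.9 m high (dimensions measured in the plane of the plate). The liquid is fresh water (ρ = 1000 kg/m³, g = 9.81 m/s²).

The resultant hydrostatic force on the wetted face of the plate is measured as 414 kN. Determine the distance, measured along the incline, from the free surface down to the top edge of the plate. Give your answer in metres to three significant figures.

y_top ≈ 6.19 m

γ = ρg = 1000 × 9.81 = 9810 N/m³ = 9.81 kN/m³.
A = 1.55 × 3.9 = 6.045 m².
From F = γ·h_c·A, the centroid depth is h_c = 414/(9.81 × 6.045) = 6.98128 m.
The plate makes 31° with the vertical, i.e. θ = 90° − 31° = 59° to the horizontal. Measuring y along the incline from the free-surface line, vertical depth h = y·sinθ with sinθ = 0.857167.
Along the incline, y_c = h_c/sinθ = 6.98128/0.857167 = 8.1446 m.
The centroid lies 3.9/2 = 1.95 m below the top edge, so the top edge sits at y_top = 8.1446 − 1.95 = 6.1946 m along the incline.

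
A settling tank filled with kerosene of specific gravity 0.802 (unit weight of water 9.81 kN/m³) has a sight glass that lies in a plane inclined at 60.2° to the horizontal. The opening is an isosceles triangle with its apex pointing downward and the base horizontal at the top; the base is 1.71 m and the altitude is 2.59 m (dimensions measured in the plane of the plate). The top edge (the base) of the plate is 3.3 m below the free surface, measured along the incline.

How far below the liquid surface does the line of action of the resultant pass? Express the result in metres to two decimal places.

γ = 0.802 × 9.81 = 7.86762 kN/m³.
Let θ = 60.2° be the plate's angle to the horizontal; measure y along the incline from where the plane meets the free surface. Vertical depth h = y·sinθ with sinθ = 0.867765.
With the apex down, the centroid sits h/3 = 2.59/3 = 0.863333 m below the base (the top edge), so y_c = 3.3 + 0.863333 = 4.16333 m and h_c = 4.16333 × 0.867765 = 3.61279 m.
A = ½ × 1.71 × 2.59 = 2.21445 m².
Resultant F = γ·h_c·A = 7.86762 × 3.61279 × 2.21445 = 62.9437 kN.
I_c = b·h³/36 = 1.71 × 2.59³/36 = 0.825264 m⁴.
Centre of pressure: y_p = y_c + I_c/(y_c·A) = 4.16333 + 0.825264/(4.16333 × 2.21445) = 4.16333 + 0.089513 = 4.25284 m along the plane.
Vertically, h_p = y_p·sinθ = 4.25284 × 0.867765 = 3.69047 m.

h_p = 3.69 m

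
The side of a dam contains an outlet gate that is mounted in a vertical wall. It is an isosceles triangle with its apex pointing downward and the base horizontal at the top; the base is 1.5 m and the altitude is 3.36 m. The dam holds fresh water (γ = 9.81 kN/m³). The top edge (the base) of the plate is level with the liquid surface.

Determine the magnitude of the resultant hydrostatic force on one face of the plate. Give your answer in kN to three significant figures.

γ = 9.81 kN/m³.
With the apex down, the centroid sits h/3 = 3.36/3 = 1.12 m below the base (the top edge), so the centroid depth is h_c = 1.12 m.
A = ½ × 1.5 × 3.36 = 2.52 m².
Resultant F = γ·h_c·A = 9.81 × 1.12 × 2.52 = 27.6877 kN.

F ≈ 27.7 kN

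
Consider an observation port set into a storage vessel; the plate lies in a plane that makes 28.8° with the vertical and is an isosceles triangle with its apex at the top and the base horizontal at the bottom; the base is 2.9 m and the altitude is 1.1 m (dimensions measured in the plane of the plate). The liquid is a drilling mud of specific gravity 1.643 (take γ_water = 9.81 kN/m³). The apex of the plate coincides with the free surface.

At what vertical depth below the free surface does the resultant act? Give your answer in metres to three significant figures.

h_p = 0.723 m

γ = 1.643 × 9.81 = 16.11783 kN/m³.
The plate makes 28.8° with the vertical, i.e. θ = 90° − 28.8° = 61.2° to the horizontal. Measuring y along the incline from the free-surface line, vertical depth h = y·sinθ with sinθ = 0.876307.
With the apex up, the centroid sits 2h/3 = 2 × 1.1/3 = 0.733333 m below the apex, so y_c = 0.733333 m and h_c = 0.733333 × 0.876307 = 0.642625 m.
A = ½ × 2.9 × 1.1 = 1.595 m².
Resultant F = γ·h_c·A = 16.11783 × 0.642625 × 1.595 = 16.5206 kN.
I_c = b·h³/36 = 2.9 × 1.1³/36 = 0.107219 m⁴.
Centre of pressure: y_p = y_c + I_c/(y_c·A) = 0.733333 + 0.107219/(0.733333 × 1.595) = 0.733333 + 0.0916663 = 0.824999 m along the plane.
Vertically, h_p = y_p·sinθ = 0.824999 × 0.876307 = 0.722952 m.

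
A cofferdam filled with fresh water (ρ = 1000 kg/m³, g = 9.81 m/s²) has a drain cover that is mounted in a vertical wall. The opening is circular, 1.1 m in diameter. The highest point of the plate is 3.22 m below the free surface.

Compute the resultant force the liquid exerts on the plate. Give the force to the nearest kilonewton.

F ≈ 35 kN

γ = ρg = 1000 × 9.81 = 9810 N/m³ = 9.81 kN/m³.
The centroid is at the centre, 0.55 m below the top of the plate, so the centroid depth is h_c = 3.22 + 0.55 = 3.77 m.
A = π(0.55)² = 0.950332 m².
Resultant F = γ·h_c·A = 9.81 × 3.77 × 0.950332 = 35.1468 kN.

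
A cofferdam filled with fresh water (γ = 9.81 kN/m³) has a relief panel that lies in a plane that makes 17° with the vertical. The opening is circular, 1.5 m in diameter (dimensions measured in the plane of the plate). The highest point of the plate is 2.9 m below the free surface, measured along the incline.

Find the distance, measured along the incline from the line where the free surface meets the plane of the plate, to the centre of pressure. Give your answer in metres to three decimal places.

γ = 9.81 kN/m³.
The plate makes 17° with the vertical, i.e. θ = 90° − 17° = 73° to the horizontal. Measuring y along the incline from the free-surface line, vertical depth h = y·sinθ with sinθ = 0.956305.
The centroid is at the centre, 0.75 m below the top of the plate, so y_c = 2.9 + 0.75 = 3.65 m and h_c = 3.65 × 0.956305 = 3.49051 m.
A = π(0.75)² = 1.76715 m².
Resultant F = γ·h_c·A = 9.81 × 3.49051 × 1.76715 = 60.5106 kN.
I_c = πr⁴/4 = π × 0.75⁴/4 = 0.248505 m⁴.
Centre of pressure: y_p = y_c + I_c/(y_c·A) = 3.65 + 0.248505/(3.65 × 1.76715) = 3.65 + 0.0385273 = 3.68853 m along the plane.

y_p = 3.689 m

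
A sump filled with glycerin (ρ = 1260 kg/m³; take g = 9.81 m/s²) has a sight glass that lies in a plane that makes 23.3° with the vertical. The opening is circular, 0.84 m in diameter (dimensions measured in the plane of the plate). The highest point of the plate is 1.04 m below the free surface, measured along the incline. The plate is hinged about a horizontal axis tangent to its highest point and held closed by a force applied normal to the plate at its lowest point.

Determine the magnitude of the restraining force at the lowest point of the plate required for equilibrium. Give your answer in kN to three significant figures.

γ = ρg = 1260 × 9.81 / 1000 = 12.3606 kN/m³.
The plate makes 23.3° with the vertical, i.e. θ = 90° − 23.3° = 66.7° to the horizontal. Measuring y along the incline from the free-surface line, vertical depth h = y·sinθ with sinθ = 0.918446.
The centroid is at the centre, 0.42 m below the top of the plate, so y_c = 1.04 + 0.42 = 1.46 m and h_c = 1.46 × 0.918446 = 1.34093 m.
A = π(0.42)² = 0.554177 m².
Resultant F = γ·h_c·A = 12.3606 × 1.34093 × 0.554177 = 9.18532 kN.
I_c = πr⁴/4 = π × 0.42⁴/4 = 0.0244392 m⁴.
Centre of pressure: y_p = y_c + I_c/(y_c·A) = 1.46 + 0.0244392/(1.46 × 0.554177) = 1.46 + 0.0302055 = 1.49021 m along the plane.
The resultant acts 0.42 + 0.0302055 = 0.450205 m (along the plate) below the hinge at the top edge, so the moment about the hinge is M = F × 0.450205 = 9.18532 × 0.450205 = 4.13528 kN·m.
A normal force at the bottom, 0.84 m from the hinge, must supply this moment: P = 4.13528/0.84 = 4.92295 kN.

P ≈ 4.92 kN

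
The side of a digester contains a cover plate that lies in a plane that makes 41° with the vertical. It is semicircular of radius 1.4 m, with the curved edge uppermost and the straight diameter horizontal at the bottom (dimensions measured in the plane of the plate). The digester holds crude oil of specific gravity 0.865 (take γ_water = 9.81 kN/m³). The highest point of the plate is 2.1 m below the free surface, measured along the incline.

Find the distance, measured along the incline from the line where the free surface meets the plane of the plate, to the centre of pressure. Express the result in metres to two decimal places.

γ = 0.865 × 9.81 = 8.48565 kN/m³.
The plate makes 41° with the vertical, i.e. θ = 90° − 41° = 49° to the horizontal. Measuring y along the incline from the free-surface line, vertical depth h = y·sinθ with sinθ = 0.754710.
The centroid lies 4r/(3π) = 0.594178 m above the diameter, so r − 4r/(3π) = 1.4 − 0.594178 = 0.805822 m below the topmost point, so y_c = 2.1 + 0.805822 = 2.90582 m and h_c = 2.90582 × 0.754710 = 2.19305 m.
A = πr²/2 = π × 1.4²/2 = 3.07876 m².
Resultant F = γ·h_c·A = 8.48565 × 2.19305 × 3.07876 = 57.294 kN.
I_c = (π/8 − 8/(9π))·r⁴ = 0.109757 × 1.4⁴ = 0.421642 m⁴.
Centre of pressure: y_p = y_c + I_c/(y_c·A) = 2.90582 + 0.421642/(2.90582 × 3.07876) = 2.90582 + 0.0471302 = 2.95295 m along the plane.

y_p = 2.95 m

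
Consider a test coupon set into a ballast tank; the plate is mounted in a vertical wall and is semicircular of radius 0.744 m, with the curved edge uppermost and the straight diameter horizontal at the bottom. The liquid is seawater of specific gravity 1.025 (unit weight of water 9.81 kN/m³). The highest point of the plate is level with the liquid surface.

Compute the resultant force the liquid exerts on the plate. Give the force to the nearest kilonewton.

F ≈ 4 kN

γ = 1.025 × 9.81 = 10.05525 kN/m³.
The centroid lies 4r/(3π) = 0.315763 m above the diameter, so r − 4r/(3π) = 0.744 − 0.315763 = 0.428237 m below the topmost point, so the centroid depth is h_c = 0.428237 m.
A = πr²/2 = π × 0.744²/2 = 0.869492 m².
Resultant F = γ·h_c·A = 10.05525 × 0.428237 × 0.869492 = 3.74406 kN.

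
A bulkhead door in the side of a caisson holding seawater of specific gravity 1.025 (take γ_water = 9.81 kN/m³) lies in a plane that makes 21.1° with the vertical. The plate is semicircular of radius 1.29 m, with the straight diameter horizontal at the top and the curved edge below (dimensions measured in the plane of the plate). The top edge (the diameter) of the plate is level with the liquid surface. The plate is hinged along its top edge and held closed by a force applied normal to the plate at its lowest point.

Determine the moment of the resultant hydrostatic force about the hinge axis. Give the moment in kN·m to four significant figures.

M ≈ 10.20 kN·m

γ = 1.025 × 9.81 = 10.05525 kN/m³.
The plate makes 21.1° with the vertical, i.e. θ = 90° − 21.1° = 68.9° to the horizontal. Measuring y along the incline from the free-surface line, vertical depth h = y·sinθ with sinθ = 0.932954.
The centroid of a semicircle lies 4r/(3π) = 0.547493 m from the diameter, here below the top edge, so y_c = 0.547493 m and h_c = 0.547493 × 0.932954 = 0.510786 m.
A = πr²/2 = π × 1.29²/2 = 2.61396 m².
Resultant F = γ·h_c·A = 10.05525 × 0.510786 × 2.61396 = 13.4255 kN.
I_c = (π/8 − 8/(9π))·r⁴ = 0.109757 × 1.29⁴ = 0.303942 m⁴.
Centre of pressure: y_p = y_c + I_c/(y_c·A) = 0.547493 + 0.303942/(0.547493 × 2.61396) = 0.547493 + 0.21238 = 0.759873 m along the plane.
The resultant acts 0.547493 + 0.21238 = 0.759873 m (along the plate) below the hinge at the top edge, so the moment about the hinge is M = F × 0.759873 = 13.4255 × 0.759873 = 10.2017 kN·m.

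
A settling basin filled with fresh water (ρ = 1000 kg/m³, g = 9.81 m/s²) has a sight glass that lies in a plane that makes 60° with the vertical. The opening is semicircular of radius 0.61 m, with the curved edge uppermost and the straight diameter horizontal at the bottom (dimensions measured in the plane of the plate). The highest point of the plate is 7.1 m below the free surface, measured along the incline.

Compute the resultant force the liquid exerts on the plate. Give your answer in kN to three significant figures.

F ≈ 21.4 kN

γ = ρg = 1000 × 9.81 = 9810 N/m³ = 9.81 kN/m³.
The plate makes 60° with the vertical, i.e. θ = 90° − 60° = 30° to the horizontal. Measuring y along the incline from the free-surface line, vertical depth h = y·sinθ with sinθ = 0.500000.
The centroid lies 4r/(3π) = 0.258892 m above the diameter, so r − 4r/(3π) = 0.61 − 0.258892 = 0.351108 m below the topmost point, so y_c = 7.1 + 0.351108 = 7.45111 m and h_c = 7.45111 × 0.500000 = 3.72555 m.
A = πr²/2 = π × 0.61²/2 = 0.584493 m².
Resultant F = γ·h_c·A = 9.81 × 3.72555 × 0.584493 = 21.3618 kN.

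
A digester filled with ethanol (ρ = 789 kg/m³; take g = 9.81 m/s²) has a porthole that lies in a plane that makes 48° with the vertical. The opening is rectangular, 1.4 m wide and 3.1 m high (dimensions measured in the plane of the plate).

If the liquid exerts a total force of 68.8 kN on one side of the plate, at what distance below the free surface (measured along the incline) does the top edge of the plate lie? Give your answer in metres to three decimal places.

y_top ≈ 1.511 m

γ = ρg = 789 × 9.81 / 1000 = 7.74009 kN/m³.
A = 1.4 × 3.1 = 4.34 m².
From F = γ·h_c·A, the centroid depth is h_c = 68.8/(7.74009 × 4.34) = 2.04811 m.
The plate makes 48° with the vertical, i.e. θ = 90° − 48° = 42° to the horizontal. Measuring y along the incline from the free-surface line, vertical depth h = y·sinθ with sinθ = 0.669131.
Along the incline, y_c = h_c/sinθ = 2.04811/0.669131 = 3.06085 m.
The centroid lies 3.1/2 = 1.55 m below the top edge, so the top edge sits at y_top = 3.06085 − 1.55 = 1.51085 m along the incline.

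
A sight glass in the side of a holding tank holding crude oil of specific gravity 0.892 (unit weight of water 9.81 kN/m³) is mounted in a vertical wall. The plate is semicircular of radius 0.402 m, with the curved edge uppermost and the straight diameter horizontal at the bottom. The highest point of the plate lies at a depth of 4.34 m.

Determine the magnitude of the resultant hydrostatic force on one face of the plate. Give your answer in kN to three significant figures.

F ≈ 10.2 kN

γ = 0.892 × 9.81 = 8.75052 kN/m³.
The centroid lies 4r/(3π) = 0.170614 m above the diameter, so r − 4r/(3π) = 0.402 − 0.170614 = 0.231386 m below the topmost point, so the centroid depth is h_c = 4.34 + 0.231386 = 4.57139 m.
A = πr²/2 = π × 0.402²/2 = 0.253847 m².
Resultant F = γ·h_c·A = 8.75052 × 4.57139 × 0.253847 = 10.1544 kN.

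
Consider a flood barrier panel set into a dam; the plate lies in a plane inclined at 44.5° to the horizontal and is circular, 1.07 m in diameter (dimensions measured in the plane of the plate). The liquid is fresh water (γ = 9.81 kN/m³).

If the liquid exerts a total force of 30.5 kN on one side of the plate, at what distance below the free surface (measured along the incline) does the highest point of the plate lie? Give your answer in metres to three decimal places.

γ = 9.81 kN/m³.
A = π(0.535)² = 0.899202 m².
From F = γ·h_c·A, the centroid depth is h_c = 30.5/(9.81 × 0.899202) = 3.45759 m.
Let θ = 44.5° be the plate's angle to the horizontal; measure y along the incline from where the plane meets the free surface. Vertical depth h = y·sinθ with sinθ = 0.700909.
Along the incline, y_c = h_c/sinθ = 3.45759/0.700909 = 4.93301 m.
The centroid is at the centre, 0.535 m below the top of the plate, so the highest point sits at y_top = 4.93301 − 0.535 = 4.39801 m along the incline.

y_top ≈ 4.398 m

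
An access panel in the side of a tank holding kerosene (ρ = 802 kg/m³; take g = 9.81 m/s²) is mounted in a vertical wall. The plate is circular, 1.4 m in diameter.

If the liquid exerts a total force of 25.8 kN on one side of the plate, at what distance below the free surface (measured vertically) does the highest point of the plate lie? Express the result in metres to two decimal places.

d_top ≈ 1.43 m

γ = ρg = 802 × 9.81 / 1000 = 7.86762 kN/m³.
A = π(0.7)² = 1.53938 m².
From F = γ·h_c·A, the centroid depth is h_c = 25.8/(7.86762 × 1.53938) = 2.13025 m.
The centroid is at the centre, 0.7 m below the top of the plate, so the highest point sits at h_top = 2.13025 − 0.7 = 1.43025 m below the surface.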